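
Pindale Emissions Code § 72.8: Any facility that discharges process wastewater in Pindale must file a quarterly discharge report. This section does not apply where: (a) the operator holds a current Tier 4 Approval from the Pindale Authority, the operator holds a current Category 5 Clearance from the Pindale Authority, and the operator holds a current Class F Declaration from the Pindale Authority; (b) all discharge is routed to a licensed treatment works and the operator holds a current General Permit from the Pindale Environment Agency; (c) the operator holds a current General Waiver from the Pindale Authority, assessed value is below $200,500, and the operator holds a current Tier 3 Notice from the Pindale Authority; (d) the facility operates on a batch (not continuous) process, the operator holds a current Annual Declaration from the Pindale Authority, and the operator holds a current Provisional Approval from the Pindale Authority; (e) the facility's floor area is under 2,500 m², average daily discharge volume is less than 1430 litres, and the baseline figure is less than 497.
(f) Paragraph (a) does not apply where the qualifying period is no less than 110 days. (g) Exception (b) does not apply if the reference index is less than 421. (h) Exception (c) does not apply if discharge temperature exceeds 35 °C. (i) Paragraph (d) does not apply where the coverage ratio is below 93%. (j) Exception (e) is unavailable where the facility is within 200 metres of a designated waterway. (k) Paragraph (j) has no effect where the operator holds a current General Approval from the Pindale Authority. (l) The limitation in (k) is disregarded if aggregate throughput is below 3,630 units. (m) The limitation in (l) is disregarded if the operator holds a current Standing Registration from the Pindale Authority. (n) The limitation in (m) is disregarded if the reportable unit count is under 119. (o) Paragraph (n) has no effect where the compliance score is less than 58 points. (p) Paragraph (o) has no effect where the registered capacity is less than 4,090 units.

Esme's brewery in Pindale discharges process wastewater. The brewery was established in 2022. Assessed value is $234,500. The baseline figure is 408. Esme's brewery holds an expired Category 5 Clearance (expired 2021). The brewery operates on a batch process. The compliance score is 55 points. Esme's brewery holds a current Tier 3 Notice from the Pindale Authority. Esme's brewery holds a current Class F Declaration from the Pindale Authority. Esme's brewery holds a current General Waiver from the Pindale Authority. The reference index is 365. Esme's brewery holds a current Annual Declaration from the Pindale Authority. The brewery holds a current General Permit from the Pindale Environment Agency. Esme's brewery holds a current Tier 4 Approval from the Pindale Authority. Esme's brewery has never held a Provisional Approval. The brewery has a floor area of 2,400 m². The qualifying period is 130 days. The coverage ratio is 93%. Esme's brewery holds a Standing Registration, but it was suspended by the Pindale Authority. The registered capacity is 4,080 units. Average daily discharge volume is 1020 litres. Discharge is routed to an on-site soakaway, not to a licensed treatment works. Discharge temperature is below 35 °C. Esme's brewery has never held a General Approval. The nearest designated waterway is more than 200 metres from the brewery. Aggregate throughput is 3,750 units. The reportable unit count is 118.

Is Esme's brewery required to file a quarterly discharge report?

No — exception (e) applies; Esme's brewery is not required to file a quarterly discharge report.

Exception (a) requires that the operator holds a current Category 5 Clearance from the Pindale Authority; but the Category 5 Clearance is not current, so (a) is unavailable.
Exception (b) requires that all discharge is routed to a licensed treatment works; but discharge is not routed to a licensed treatment works, so (b) is unavailable.
Exception (c) fails — assessed value is $234,500, not below $200,500.
Exception (d) does not apply: no current Provisional Approval is held.
All of (e)'s requirements are met (the facility's floor area is 2,400 m², under the 2,500 m² limit; average daily discharge volume is 1020 litres, less than the 1430 litres limit; the baseline figure is 408, less than the 497 limit). As to paragraphs (j)–(p): (j), which would limit (e), is inapplicable: the brewery is more than 200 m from any designated waterway. So (e) applies.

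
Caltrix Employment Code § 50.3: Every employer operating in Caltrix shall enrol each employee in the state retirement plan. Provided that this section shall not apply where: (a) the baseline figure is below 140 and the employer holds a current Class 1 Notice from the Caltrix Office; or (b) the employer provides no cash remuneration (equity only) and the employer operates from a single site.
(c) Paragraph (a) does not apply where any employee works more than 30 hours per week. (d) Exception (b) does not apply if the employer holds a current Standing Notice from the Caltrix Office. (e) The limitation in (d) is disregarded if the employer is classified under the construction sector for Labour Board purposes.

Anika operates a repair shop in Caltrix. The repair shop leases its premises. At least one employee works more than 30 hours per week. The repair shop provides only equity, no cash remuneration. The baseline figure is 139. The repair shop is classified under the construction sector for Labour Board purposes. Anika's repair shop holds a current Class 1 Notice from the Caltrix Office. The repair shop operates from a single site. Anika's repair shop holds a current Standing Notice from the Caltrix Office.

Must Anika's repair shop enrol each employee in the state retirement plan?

No — exception (b) applies; Anika's repair shop is not required to enrol each employee in the state retirement plan.

Exception (a) is satisfied on its face — the baseline figure is 139, below the 140 limit; a current Class 1 Notice is held. Turning to paragraph (c): (c) operates against (a): at least one employee exceeds 30 hours/week. Exception (a) does not apply.
All of (b)'s requirements are met (remuneration is equity-only; the employer operates from a single site). Considering the limiting provisions: (d) would limit (b) — a current Standing Notice is held — but (e) sets (d) aside: (e) operates against (d): the repair shop is classified under the construction sector. (b) remains available.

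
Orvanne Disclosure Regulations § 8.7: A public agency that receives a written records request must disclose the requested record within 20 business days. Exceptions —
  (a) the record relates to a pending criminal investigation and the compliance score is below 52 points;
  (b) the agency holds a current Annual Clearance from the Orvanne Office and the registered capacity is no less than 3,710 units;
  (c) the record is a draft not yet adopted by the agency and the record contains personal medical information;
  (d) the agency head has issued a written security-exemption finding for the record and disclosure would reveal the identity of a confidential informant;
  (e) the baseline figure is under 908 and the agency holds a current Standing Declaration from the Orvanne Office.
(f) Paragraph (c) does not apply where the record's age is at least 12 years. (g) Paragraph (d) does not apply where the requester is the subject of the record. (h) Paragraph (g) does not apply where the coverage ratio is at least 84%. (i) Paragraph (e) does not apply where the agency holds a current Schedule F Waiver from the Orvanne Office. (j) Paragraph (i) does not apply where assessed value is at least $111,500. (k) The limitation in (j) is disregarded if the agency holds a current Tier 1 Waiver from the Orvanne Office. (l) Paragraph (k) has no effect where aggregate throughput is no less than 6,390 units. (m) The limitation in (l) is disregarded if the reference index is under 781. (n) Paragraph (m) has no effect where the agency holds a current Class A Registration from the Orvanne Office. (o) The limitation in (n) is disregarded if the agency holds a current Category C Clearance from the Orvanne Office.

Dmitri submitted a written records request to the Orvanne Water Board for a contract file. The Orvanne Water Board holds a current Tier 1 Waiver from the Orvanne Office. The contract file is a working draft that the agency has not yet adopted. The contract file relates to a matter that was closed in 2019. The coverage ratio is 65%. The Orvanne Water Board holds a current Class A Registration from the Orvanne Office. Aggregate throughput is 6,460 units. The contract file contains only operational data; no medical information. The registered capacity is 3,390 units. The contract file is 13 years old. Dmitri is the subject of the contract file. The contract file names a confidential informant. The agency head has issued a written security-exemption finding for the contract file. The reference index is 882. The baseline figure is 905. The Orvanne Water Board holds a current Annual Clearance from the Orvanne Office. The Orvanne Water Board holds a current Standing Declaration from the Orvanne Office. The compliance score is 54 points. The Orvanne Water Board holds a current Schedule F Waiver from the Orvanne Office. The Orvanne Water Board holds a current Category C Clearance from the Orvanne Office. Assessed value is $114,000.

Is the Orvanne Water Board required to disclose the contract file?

Exception (a) does not apply: the contract file relates to a closed matter.
Exception (b) requires that the registered capacity is no less than 3,710 units; but the registered capacity is 3,390 units, short of 3,710 units, so (b) is unavailable.
Exception (c) does not apply: the contract file contains only operational data.
Exception (d)'s conditions are all satisfied: a written security-exemption finding has been issued; the contract file names a confidential informant. But: (g) is engaged — Dmitri is the subject of the contract file. (h), which would lift (g), is not engaged — the coverage ratio is 65%, short of 84%. So (d) is unavailable.
All of (e)'s requirements are met (the baseline figure is 905, under the 908 limit; a current Standing Declaration is held). As to paragraphs (i)–(o): (i) is engaged (a current Schedule F Waiver is held), but yields to (j): (j) is engaged — assessed value is $114,000, meeting the $111,500 threshold. (k) would limit (j) — a current Tier 1 Waiver is held — but (l) sets (k) aside: (l) operates — aggregate throughput is 6,460 units, meeting the 6,390 units threshold. (m) does not operate here (the reference index is 882, not under 781), so (l) stands. So (e) applies.

No — exception (e) applies; the Orvanne Water Board is not required to disclose the contract file.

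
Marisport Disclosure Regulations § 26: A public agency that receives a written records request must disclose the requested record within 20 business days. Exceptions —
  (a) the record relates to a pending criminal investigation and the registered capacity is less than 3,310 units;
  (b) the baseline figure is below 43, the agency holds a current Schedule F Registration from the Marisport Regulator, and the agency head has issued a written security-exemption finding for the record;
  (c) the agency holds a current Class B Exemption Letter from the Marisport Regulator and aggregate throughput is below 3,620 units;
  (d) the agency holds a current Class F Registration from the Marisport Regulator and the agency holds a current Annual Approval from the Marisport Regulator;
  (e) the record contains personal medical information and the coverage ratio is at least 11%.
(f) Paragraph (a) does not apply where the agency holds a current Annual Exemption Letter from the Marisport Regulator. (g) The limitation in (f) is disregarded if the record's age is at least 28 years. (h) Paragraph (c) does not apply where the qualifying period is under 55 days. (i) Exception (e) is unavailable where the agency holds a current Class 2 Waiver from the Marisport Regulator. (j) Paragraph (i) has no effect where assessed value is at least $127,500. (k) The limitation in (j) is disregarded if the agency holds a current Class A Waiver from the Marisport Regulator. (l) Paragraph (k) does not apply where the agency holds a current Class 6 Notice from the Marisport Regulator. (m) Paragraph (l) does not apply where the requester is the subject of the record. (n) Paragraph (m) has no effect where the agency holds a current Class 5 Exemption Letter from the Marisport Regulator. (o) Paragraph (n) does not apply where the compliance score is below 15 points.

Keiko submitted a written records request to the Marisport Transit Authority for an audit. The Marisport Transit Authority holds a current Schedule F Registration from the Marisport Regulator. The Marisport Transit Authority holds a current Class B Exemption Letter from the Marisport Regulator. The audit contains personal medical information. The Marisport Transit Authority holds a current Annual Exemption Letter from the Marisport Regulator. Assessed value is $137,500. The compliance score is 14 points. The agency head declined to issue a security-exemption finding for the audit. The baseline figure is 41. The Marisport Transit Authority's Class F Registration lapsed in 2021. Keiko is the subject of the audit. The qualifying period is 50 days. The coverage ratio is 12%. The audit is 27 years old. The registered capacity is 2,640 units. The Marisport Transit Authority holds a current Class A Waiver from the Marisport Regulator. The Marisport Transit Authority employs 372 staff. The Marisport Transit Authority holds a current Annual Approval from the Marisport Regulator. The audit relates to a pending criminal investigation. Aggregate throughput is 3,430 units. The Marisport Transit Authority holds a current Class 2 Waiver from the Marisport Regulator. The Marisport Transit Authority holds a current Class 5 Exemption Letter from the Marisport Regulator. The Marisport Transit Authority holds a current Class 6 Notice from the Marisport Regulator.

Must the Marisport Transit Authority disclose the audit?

All of (a)'s requirements are met (the audit relates to a pending investigation; the registered capacity is 2,640 units, less than the 3,310 units limit). But: (f) operates against (a): a current Annual Exemption Letter is held. (g) does not operate here (the record's age is 27 years, short of 28 years), so (f) stands. (a) is therefore removed.
Exception (b) requires that the agency head has issued a written security-exemption finding for the record; but the agency head declined to issue a security-exemption finding, so (b) is unavailable.
All of (c)'s requirements are met (a current Class B Exemption Letter is held; aggregate throughput is 3,430 units, below the 3,620 units limit). Turning to paragraph (h): (h) is triggered — the qualifying period is 50 days, under the 55 days limit. (c) is therefore removed.
Exception (d) does not apply: the Class F Registration is not current.
Exception (e)'s conditions are all satisfied: the audit contains personal medical information; the coverage ratio is 12%, meeting the 11% threshold. However, paragraphs (i)–(o) must be considered: (i) operates against (e): a current Class 2 Waiver is held. (j) operates (assessed value is $137,500, meeting the $127,500 threshold), but is set aside by (k): (k) is triggered — a current Class A Waiver is held. (l) would limit (k) — a current Class 6 Notice is held — but (m) sets (l) aside: (m) is triggered — Keiko is the subject of the audit. (n) operates (a current Class 5 Exemption Letter is held), but is set aside by (o): (o) operates against (n): the compliance score is 14 points, below the 15 points limit. Exception (e) does not apply.
No exception displaces § 26.

Yes — the Marisport Transit Authority must disclose the audit.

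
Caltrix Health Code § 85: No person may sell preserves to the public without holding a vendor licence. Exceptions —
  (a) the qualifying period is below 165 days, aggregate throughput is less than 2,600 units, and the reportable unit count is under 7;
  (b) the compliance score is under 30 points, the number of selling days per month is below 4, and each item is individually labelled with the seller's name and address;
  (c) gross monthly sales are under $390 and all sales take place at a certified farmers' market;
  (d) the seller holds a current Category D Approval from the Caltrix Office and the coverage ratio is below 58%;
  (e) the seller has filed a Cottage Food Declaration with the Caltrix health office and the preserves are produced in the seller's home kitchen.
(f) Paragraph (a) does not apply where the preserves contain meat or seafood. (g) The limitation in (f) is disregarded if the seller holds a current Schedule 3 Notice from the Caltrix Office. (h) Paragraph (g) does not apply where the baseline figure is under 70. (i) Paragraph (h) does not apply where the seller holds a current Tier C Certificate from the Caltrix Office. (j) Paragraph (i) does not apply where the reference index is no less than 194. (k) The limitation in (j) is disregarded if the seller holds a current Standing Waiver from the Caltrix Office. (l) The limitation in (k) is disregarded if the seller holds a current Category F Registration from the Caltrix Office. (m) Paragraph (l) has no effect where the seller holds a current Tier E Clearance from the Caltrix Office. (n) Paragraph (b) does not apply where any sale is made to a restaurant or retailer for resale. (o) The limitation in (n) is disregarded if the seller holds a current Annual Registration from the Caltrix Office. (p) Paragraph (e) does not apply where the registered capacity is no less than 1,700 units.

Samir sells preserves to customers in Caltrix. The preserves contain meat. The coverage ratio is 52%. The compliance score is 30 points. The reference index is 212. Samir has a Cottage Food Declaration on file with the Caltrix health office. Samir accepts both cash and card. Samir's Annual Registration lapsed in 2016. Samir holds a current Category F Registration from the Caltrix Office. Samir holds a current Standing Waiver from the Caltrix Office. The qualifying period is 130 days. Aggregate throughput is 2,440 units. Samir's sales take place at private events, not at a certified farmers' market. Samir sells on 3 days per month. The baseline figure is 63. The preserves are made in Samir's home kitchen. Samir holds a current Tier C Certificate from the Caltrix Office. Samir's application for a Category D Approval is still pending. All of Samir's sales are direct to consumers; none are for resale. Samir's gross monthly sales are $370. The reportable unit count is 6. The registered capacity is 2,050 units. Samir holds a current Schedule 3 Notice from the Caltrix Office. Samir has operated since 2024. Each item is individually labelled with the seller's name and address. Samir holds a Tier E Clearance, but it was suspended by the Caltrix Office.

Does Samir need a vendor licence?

Yes — Samir must hold a vendor licence.

All of (a)'s requirements are met (the qualifying period is 130 days, below the 165 days limit; aggregate throughput is 2,440 units, less than the 2,600 units limit; the reportable unit count is 6, under the 7 limit). But applying paragraphs (f)–(m): (f) operates against (a): the preserves contain meat. (g) is engaged (a current Schedule 3 Notice is held), but is set aside by (h): (h) operates — the baseline figure is 63, under the 70 limit. (i) would limit (h) — a current Tier C Certificate is held — but (j) sets (i) aside: (j) applies — the reference index is 212, meeting the 194 threshold. (k) would limit (j) — a current Standing Waiver is held — but (l) sets (k) aside: (l) is engaged — a current Category F Registration is held. (m), which would lift (l), does not operate here — there is no Tier E Clearance in force. Exception (a) does not apply.
Exception (b) does not apply: the compliance score is 30 points, not under 30 points.
Exception (c) does not apply: sales are at private events, not a certified farmers' market.
Exception (d) does not apply: there is no Category D Approval in force.
Exception (e)'s conditions are all satisfied: a Cottage Food Declaration is on file; the preserves are home-kitchen produced. But applying paragraph (p): (p) applies — the registered capacity is 2,050 units, meeting the 1,700 units threshold. Exception (e) does not apply.
None of the exceptions is available; § 85 applies in full.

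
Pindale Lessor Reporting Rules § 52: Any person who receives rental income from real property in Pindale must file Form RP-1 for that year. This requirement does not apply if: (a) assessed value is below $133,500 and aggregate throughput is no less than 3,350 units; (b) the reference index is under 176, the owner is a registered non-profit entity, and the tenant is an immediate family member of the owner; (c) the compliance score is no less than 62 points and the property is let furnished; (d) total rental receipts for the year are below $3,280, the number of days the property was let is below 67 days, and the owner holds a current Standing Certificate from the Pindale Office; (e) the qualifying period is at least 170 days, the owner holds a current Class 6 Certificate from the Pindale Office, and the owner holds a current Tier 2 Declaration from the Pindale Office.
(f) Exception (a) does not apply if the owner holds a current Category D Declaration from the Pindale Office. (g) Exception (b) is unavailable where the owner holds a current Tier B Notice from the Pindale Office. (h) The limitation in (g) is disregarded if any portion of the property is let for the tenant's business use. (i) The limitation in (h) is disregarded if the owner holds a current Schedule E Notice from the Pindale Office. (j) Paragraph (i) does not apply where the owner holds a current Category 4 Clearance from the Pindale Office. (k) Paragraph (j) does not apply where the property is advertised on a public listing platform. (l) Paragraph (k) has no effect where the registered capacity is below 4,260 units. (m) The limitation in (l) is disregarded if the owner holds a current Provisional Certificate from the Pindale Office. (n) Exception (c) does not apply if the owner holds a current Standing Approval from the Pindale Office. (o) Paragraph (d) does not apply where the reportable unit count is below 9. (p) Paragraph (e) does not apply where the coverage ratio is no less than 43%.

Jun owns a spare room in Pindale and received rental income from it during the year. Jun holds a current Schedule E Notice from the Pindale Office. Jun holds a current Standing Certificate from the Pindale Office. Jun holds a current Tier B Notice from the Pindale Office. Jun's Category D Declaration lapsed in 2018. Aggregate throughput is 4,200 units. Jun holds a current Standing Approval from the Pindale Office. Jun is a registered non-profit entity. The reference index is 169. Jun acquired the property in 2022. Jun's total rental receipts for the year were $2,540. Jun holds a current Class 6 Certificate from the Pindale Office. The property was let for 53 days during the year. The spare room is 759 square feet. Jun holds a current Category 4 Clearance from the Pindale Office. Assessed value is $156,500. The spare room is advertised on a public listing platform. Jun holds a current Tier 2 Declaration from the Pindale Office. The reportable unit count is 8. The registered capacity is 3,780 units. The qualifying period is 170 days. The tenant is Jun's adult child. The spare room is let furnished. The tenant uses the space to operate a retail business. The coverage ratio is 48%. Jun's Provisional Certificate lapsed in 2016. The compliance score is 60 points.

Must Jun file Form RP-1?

Exception (a) does not apply: assessed value is $156,500, not below $133,500.
Exception (b): the reference index is 169, under the 176 limit; Jun is a registered non-profit; the tenant is an immediate family member — every condition holds. Applying paragraphs (g)–(m): (g) would limit (b) — a current Tier B Notice is held — but (h) sets (g) aside: (h) is engaged — the space is let for business use. (i) would limit (h) — a current Schedule E Notice is held — but (j) sets (i) aside: (j) applies — a current Category 4 Clearance is held. (k) operates (the property is publicly advertised), but is displaced by (l): (l) applies — the registered capacity is 3,780 units, below the 4,260 units limit. (m), which would lift (l), is inapplicable — there is no Provisional Certificate in force. So (b) applies.
Exception (c) fails — the compliance score is 60 points, short of 62 points.
Exception (d) is satisfied on its face — total rental receipts for the year are $2,540, below the $3,280 limit; the number of days the property was let is 53 days, below the 67 days limit; a current Standing Certificate is held. But applying paragraph (o): (o) is engaged — the reportable unit count is 8, below the 9 limit. Exception (d) does not apply.
Exception (e)'s conditions are all satisfied: the qualifying period is 170 days, meeting the 170 days threshold; a current Class 6 Certificate is held; a current Tier 2 Declaration is held. Turning to paragraph (p): (p) operates against (e): the coverage ratio is 48%, meeting the 43% threshold. (e) is therefore removed.

No — exception (b) applies; Jun is not required to file Form RP-1.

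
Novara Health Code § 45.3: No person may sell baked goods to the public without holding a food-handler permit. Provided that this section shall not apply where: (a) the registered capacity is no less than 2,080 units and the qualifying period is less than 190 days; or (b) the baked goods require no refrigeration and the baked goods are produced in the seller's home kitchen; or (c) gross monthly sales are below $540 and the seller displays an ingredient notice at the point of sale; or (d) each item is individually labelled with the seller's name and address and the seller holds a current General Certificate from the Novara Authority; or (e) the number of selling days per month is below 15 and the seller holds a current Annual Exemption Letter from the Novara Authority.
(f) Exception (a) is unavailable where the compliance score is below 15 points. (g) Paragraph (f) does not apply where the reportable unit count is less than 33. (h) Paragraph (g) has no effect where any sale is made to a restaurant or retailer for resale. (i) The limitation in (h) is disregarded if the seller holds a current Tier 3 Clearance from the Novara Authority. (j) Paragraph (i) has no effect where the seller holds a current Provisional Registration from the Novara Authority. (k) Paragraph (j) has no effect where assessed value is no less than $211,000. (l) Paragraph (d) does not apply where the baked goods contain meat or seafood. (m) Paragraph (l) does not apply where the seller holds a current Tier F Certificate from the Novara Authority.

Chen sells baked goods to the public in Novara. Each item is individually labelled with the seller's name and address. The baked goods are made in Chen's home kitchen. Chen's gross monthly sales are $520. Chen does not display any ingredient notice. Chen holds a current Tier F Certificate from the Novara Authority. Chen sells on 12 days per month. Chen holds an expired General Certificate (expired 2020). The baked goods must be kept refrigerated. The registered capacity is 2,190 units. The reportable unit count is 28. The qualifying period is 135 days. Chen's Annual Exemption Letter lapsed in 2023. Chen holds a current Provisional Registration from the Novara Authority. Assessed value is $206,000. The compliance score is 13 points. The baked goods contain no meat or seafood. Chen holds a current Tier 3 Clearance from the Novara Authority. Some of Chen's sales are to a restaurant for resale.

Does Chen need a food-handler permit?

All of (a)'s requirements are met (the registered capacity is 2,190 units, meeting the 2,080 units threshold; the qualifying period is 135 days, less than the 190 days limit). However, paragraphs (f)–(k) must be considered: (f) operates — the compliance score is 13 points, below the 15 points limit. (g) applies (the reportable unit count is 28, less than the 33 limit), but is overridden by (h): (h) operates against (g): some sales are to a restaurant for resale. (i) would limit (h) — a current Tier 3 Clearance is held — but (j) sets (i) aside: (j) applies — a current Provisional Registration is held. (k) is not engaged (assessed value is $206,000, short of $211,000), so (j) stands. So (a) is unavailable.
Exception (b) requires that the baked goods require no refrigeration; but the baked goods require refrigeration, so (b) is unavailable.
Exception (c) fails — no ingredient notice is displayed.
Exception (d) does not apply: the General Certificate is not current.
Exception (e) does not apply: the Annual Exemption Letter is not current.
No exception applies. The general rule governs.

Yes — Chen must hold a food-handler permit.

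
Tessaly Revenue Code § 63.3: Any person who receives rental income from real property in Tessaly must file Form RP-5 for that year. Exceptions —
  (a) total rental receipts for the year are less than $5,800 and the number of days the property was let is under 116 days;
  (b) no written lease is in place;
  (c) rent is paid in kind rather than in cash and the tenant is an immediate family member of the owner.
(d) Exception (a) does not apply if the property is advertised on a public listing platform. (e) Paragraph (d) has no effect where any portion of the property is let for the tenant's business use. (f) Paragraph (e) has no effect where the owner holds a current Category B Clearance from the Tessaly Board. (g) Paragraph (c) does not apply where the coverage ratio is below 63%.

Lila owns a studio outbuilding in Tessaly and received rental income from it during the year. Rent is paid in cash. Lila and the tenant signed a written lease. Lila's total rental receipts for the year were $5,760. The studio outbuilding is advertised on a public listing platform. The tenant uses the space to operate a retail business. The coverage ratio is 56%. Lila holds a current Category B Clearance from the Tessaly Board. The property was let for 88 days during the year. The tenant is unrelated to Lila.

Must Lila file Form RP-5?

Yes — Lila must file Form RP-5.

Exception (a) is satisfied on its face — total rental receipts for the year are $5,760, less than the $5,800 limit; the number of days the property was let is 88 days, under the 116 days limit. But applying paragraphs (d)–(f): (d) operates against (a): the property is publicly advertised. (e) is engaged (the space is let for business use), but is displaced by (f): (f) operates against (e): a current Category B Clearance is held. So (a) is unavailable.
Exception (b) requires that no written lease is in place; but a written lease is in place, so (b) is unavailable.
Exception (c) fails — rent is paid in cash.
Every exception is unavailable, so the rule governs.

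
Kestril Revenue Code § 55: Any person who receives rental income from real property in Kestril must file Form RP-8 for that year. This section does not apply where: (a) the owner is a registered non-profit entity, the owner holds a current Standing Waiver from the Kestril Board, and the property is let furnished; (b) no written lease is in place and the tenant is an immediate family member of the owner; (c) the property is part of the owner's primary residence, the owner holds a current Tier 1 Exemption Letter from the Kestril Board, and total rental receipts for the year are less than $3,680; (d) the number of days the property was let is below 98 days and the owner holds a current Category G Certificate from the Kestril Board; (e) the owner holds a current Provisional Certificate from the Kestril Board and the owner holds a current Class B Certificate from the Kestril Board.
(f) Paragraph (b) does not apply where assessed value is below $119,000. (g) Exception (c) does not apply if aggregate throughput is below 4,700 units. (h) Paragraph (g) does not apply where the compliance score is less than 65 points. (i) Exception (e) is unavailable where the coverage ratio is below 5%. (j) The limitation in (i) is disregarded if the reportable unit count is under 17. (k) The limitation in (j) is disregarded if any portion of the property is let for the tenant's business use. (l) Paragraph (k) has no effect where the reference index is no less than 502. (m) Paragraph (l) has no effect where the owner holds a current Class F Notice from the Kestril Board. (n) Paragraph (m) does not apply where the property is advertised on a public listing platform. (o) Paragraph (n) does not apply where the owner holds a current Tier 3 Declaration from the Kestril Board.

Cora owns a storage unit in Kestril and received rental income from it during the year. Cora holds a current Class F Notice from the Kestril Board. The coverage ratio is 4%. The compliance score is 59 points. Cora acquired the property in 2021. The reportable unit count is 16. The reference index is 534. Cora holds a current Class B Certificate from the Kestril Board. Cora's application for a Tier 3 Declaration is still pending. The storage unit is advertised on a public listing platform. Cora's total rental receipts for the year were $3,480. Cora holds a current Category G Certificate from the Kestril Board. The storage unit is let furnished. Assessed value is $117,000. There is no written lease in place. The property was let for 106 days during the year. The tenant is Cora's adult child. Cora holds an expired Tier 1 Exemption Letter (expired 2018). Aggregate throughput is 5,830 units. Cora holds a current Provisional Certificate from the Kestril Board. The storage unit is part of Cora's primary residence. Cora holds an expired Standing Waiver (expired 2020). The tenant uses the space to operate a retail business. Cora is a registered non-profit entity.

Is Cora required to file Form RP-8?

Exception (a) requires that the owner holds a current Standing Waiver from the Kestril Board; but there is no Standing Waiver in force, so (a) is unavailable.
Exception (b)'s conditions are all satisfied: there is no written lease; the tenant is an immediate family member. But applying paragraph (f): (f) operates against (b): assessed value is $117,000, below the $119,000 limit. (b) is therefore removed.
Exception (c) requires that the owner holds a current Tier 1 Exemption Letter from the Kestril Board; but there is no Tier 1 Exemption Letter in force, so (c) is unavailable.
Exception (d) fails — the number of days the property was let is 106 days, not below 98 days.
Exception (e) is satisfied on its face — a current Provisional Certificate is held; a current Class B Certificate is held. As to paragraphs (i)–(o): (i) applies (the coverage ratio is 4%, below the 5% limit), but is displaced by (j): (j) is engaged — the reportable unit count is 16, under the 17 limit. (k) would limit (j) — the space is let for business use — but (l) sets (k) aside: (l) applies — the reference index is 534, meeting the 502 threshold. (m) applies (a current Class F Notice is held), but yields to (n): (n) operates — the property is publicly advertised. (o) is inapplicable (there is no Tier 3 Declaration in force), so (n) stands. (e) remains available.

No — exception (e) applies; Cora is not required to file Form RP-8.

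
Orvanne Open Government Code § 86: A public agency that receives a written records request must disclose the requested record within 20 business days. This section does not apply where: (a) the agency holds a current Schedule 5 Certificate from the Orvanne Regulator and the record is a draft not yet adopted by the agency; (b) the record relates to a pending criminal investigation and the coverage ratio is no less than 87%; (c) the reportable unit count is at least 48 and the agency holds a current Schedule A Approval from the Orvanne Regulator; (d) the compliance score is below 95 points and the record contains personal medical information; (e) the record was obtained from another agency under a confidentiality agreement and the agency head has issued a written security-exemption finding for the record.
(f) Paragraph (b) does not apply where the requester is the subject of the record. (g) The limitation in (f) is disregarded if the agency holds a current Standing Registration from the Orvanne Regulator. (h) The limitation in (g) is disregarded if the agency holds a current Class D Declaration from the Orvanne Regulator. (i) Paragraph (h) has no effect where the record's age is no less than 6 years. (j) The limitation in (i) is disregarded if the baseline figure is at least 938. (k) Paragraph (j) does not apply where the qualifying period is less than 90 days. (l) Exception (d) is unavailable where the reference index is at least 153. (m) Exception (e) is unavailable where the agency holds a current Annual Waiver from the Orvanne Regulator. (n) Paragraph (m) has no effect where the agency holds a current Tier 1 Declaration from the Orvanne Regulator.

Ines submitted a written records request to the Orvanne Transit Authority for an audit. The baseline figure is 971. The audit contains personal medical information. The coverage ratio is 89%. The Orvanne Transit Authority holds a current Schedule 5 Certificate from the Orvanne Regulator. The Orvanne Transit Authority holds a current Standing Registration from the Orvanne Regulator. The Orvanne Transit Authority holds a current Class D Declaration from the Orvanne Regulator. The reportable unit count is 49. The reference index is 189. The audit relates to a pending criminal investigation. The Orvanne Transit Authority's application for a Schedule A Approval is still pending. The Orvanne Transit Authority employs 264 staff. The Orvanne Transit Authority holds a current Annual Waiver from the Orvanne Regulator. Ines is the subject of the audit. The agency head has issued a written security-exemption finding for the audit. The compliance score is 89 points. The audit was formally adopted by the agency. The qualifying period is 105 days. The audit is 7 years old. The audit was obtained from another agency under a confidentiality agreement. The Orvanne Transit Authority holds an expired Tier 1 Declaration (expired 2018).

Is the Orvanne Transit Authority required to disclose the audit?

Yes — the Orvanne Transit Authority must disclose the audit.

Exception (a) requires that the record is a draft not yet adopted by the agency; but the audit has been formally adopted, so (a) is unavailable.
Exception (b) is satisfied on its face — the audit relates to a pending investigation; the coverage ratio is 89%, meeting the 87% threshold. But applying paragraphs (f)–(k): (f) operates against (b): Ines is the subject of the audit. (g) is triggered (a current Standing Registration is held), but yields to (h): (h) is triggered — a current Class D Declaration is held. (i) would limit (h) — the record's age is 7 years, meeting the 6 years threshold — but (j) sets (i) aside: (j) operates against (i): the baseline figure is 971, meeting the 938 threshold. (k) is not triggered (the qualifying period is 105 days, not less than 90 days), so (j) stands. Exception (b) does not apply.
Exception (c) fails — no current Schedule A Approval is held.
Exception (d)'s conditions are all satisfied: the compliance score is 89 points, below the 95 points limit; the audit contains personal medical information. However, paragraph (l) must be considered: (l) is triggered — the reference index is 189, meeting the 153 threshold. (d) is therefore removed.
All of (e)'s requirements are met (the audit was obtained under a confidentiality agreement; a written security-exemption finding has been issued). But: (m) operates — a current Annual Waiver is held. (n), which would lift (m), is inapplicable — the Tier 1 Declaration is not current. So (e) is unavailable.
Every exception is unavailable, so the rule governs.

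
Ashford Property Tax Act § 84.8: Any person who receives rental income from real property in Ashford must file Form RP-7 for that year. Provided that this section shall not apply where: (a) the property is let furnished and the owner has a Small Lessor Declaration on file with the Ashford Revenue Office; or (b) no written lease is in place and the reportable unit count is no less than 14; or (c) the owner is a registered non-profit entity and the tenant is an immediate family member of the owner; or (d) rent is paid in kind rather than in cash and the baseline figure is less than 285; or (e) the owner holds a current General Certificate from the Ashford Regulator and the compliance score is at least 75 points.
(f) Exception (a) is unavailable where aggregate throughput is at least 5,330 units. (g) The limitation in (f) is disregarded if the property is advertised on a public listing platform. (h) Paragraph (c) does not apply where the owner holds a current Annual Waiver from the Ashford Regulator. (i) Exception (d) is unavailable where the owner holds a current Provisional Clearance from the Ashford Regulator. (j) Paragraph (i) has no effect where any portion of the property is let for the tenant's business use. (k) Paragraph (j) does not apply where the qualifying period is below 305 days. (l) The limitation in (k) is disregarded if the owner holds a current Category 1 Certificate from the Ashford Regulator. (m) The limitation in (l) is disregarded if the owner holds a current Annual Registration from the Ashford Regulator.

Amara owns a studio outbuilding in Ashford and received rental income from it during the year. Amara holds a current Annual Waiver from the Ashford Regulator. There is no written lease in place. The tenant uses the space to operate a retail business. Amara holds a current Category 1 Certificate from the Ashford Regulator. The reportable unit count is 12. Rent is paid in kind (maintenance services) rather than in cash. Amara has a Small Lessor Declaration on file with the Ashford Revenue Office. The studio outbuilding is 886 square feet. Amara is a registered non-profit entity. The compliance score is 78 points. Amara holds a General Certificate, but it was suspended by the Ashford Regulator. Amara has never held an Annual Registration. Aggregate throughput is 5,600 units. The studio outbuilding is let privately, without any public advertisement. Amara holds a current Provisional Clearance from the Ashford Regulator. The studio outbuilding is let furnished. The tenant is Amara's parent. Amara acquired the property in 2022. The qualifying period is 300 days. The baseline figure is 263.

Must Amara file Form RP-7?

No — exception (d) applies; Amara is not required to file Form RP-7.

Exception (a)'s conditions are all satisfied: the property is let furnished; a Small Lessor Declaration is on file. Turning to paragraphs (f)–(g): (f) operates against (a): aggregate throughput is 5,600 units, meeting the 5,330 units threshold. (g) is not engaged (the property is let privately without advertisement), so (f) stands. (a) is therefore removed.
Exception (b) fails — the reportable unit count is 12, short of 14.
Exception (c)'s conditions are all satisfied: Amara is a registered non-profit; the tenant is an immediate family member. However, paragraph (h) must be considered: (h) operates against (c): a current Annual Waiver is held. So (c) is unavailable.
Exception (d) is satisfied on its face — rent is paid in kind; the baseline figure is 263, less than the 285 limit. Under paragraphs (i)–(m): (i) is triggered (a current Provisional Clearance is held), but is displaced by (j): (j) operates against (i): the space is let for business use. (k) would limit (j) — the qualifying period is 300 days, below the 305 days limit — but (l) sets (k) aside: (l) operates — a current Category 1 Certificate is held. (m) is not engaged (the Annual Registration is not current), so (l) stands. Exception (d) stands.
Exception (e) does not apply: no current General Certificate is held.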